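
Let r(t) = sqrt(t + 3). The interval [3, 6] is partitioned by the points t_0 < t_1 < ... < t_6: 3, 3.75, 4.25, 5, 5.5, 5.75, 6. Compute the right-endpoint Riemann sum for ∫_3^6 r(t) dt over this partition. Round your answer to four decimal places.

Subinterval widths: 0.75, 0.5, 0.75, 0.5, 0.25, 0.25.
Right endpoints: 3.75, 4.25, 5, 5.5, 5.75, 6.
r(3.75) ≈ 2.5981, r(4.25) ≈ 2.6926, r(5) ≈ 2.8284, r(5.5) ≈ 2.9155, r(5.75) ≈ 2.9580, r(6) ≈ 3.0000.
Sum = Σ Δt_i · r(t_i).
Sum ≈ 8.3634.

8.3634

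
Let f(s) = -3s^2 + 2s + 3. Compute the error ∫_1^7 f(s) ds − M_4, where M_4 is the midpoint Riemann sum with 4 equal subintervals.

Exact integral: ∫_1^7 f(s) ds = -276.
M_4 = -272.625.
Error = -276 − (-272.625) = -3.375.

-3.375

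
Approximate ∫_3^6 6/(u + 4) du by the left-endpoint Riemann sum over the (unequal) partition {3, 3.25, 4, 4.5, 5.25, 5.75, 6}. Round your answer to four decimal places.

2.2176

Subinterval widths: 0.25, 0.75, 0.5, 0.75, 0.5, 0.25.
Left endpoints: 3, 3.25, 4, 4.5, 5.25, 5.75.
f(3) = 6/7, f(3.25) = 24/29, f(4) = 0.75, f(4.5) = 12/17, f(5.25) = 24/37, f(5.75) = 8/13.
Sum = Σ Δu_i · f(u_i).
Sum ≈ 2.2176.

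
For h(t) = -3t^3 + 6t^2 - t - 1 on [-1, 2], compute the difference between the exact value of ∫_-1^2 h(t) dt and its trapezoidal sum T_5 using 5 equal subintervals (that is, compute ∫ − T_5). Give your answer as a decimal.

Exact integral: ∫_-1^2 h(t) dt = 2.25.
T_5 = 2.52.
Error = 2.25 − 2.52 = -0.27.

-0.27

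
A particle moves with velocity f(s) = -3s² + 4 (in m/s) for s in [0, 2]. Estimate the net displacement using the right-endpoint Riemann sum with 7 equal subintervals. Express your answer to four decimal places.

-1.7959

Δs = (2 − 0)/7 = 2/7.
Right endpoints: 2/7, 4/7, 6/7, 8/7, 10/7, 12/7, 2.
f(2/7) = 184/49, f(4/7) = 148/49, f(6/7) = 88/49, f(8/7) = 4/49, f(10/7) = -104/49, f(12/7) = -236/49, f(2) = -8.
Sum = Δs · [f(2/7) + f(4/7) + f(6/7) + ...].
Sum ≈ -1.7959.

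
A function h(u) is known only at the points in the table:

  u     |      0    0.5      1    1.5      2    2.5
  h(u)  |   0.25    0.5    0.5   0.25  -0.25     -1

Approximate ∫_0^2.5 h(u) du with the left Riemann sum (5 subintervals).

Δu = 0.5.
Sum = 0.5·[0.25 + 0.5 + 0.5 + 0.25 + (-0.25)] = 0.625.

0.625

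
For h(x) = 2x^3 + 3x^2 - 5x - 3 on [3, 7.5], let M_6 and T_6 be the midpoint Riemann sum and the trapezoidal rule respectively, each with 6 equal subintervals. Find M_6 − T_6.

-21.83203125

M_6 = 1797.50390625.
T_6 = 1819.3359375.
M_6 − T_6 = -21.83203125.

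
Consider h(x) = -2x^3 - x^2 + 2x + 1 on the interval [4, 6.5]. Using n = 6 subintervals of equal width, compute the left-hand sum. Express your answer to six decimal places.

-716.153067

Δx = (6.5 − 4)/6 = 5/12.
Left endpoints: 4, 53/12, 29/6, 5.25, 17/3, 73/12.
h(4) = -135, h(53/12) = -157235/864, h(29/6) = -6440/27, h(5.25) = -305.46875, h(17/3) = -10360/27, h(73/12) = -409615/864.
Sum = Δx · [h(4) + h(53/12) + h(29/6) + ...].
Sum ≈ -716.153067.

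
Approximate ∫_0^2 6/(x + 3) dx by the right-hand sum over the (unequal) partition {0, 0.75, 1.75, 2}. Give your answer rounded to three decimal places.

Subinterval widths: 0.75, 1, 0.25.
Right endpoints: 0.75, 1.75, 2.
f(0.75) = 1.6, f(1.75) = 24/19, f(2) = 1.2.
Sum = Σ Δx_i · f(x_i).
Sum ≈ 2.763.

2.763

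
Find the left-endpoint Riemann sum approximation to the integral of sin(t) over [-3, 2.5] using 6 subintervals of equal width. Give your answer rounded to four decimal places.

Δt = (2.5 − (-3))/6 = 11/12.
Left endpoints: -3, -25/12, -7/6, -0.25, 2/3, 19/12.
f(-3) ≈ -0.1411, f(-25/12) ≈ -0.8715, f(-7/6) ≈ -0.9194, f(-0.25) ≈ -0.2474, f(2/3) ≈ 0.6184, f(19/12) ≈ 0.9999.
Sum = Δt · [f(-3) + f(-25/12) + f(-7/6) + ...].
Sum ≈ -0.5144.

-0.5144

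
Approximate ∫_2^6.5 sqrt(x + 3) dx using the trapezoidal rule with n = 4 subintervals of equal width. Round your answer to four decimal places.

Δx = (6.5 − 2)/4 = 1.125.
f(2) ≈ 2.2361, f(3.125) ≈ 2.4749, f(4.25) ≈ 2.6926, f(5.375) ≈ 2.8940, f(6.5) ≈ 3.0822.
T_4 = (Δx/2)·[f(x_0) + 2f(x_1) + 2f(x_2) + 2f(x_3) + f(x_4)].
Sum ≈ 12.0606.

12.0606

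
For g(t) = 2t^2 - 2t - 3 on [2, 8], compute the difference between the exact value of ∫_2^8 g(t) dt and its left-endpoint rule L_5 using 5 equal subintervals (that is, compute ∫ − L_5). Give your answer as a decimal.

61.92

Exact integral: ∫_2^8 g(t) dt = 258.
L_5 = 196.08.
Error = 258 − 196.08 = 61.92.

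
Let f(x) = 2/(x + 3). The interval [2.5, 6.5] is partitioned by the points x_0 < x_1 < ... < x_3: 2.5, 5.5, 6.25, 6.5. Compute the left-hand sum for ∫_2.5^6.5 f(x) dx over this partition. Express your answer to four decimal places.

1.3214

Subinterval widths: 3, 0.75, 0.25.
Left endpoints: 2.5, 5.5, 6.25.
f(2.5) = 4/11, f(5.5) = 4/17, f(6.25) = 8/37.
Sum = Σ Δx_i · f(x_i).
Sum ≈ 1.3214.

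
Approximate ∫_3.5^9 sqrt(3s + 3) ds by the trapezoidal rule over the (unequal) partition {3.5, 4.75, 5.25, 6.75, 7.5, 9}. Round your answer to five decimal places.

25.47412

Subinterval widths: 1.25, 0.5, 1.5, 0.75, 1.5.
f(3.5) ≈ 3.67423, f(4.75) ≈ 4.15331, f(5.25) ≈ 4.33013, f(6.75) ≈ 4.82183, f(7.5) ≈ 5.04975, f(9) ≈ 5.47723.
On each subinterval the trapezoid contributes (Δs_i/2)·[f(s_{i-1}) + f(s_i)].
Sum ≈ 25.47412.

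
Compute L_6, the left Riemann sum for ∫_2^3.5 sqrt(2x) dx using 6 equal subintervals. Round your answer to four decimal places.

3.4254

Δx = (3.5 − 2)/6 = 0.25.
Left endpoints: 2, 2.25, 2.5, 2.75, 3, 3.25.
f(2) ≈ 2.0000, f(2.25) ≈ 2.1213, f(2.5) ≈ 2.2361, f(2.75) ≈ 2.3452, f(3) ≈ 2.4495, f(3.25) ≈ 2.5495.
Sum = Δx · [f(2) + f(2.25) + f(2.5) + ...].
Sum ≈ 3.4254.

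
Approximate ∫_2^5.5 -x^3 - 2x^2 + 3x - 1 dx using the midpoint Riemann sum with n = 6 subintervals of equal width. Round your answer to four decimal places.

-293.1589

Δx = (5.5 − 2)/6 = 7/12.
Midpoints: 55/24, 2.875, 83/24, 97/24, 4.625, 125/24.
f(55/24) = -230359/13824, f(2.875) = -16727/512, f(83/24) = -772859/13824, f(97/24) = -1210513/13824, f(4.625) = -65965/512, f(125/24) = -2500949/13824.
Sum = Δx · [f(55/24) + f(2.875) + f(83/24) + ...].
Sum ≈ -293.1589.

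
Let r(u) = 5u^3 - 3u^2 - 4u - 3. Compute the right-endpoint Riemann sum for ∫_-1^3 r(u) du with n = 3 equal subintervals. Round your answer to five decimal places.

Δu = (3 − (-1))/3 = 4/3.
Right endpoints: 1/3, 5/3, 3.
r(1/3) = -121/27, r(5/3) = 139/27, r(3) = 93.
Sum = Δu · [r(1/3) + r(5/3) + r(3)].
Sum ≈ 124.88889.

124.88889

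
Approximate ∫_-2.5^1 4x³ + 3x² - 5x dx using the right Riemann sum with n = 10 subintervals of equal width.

Δx = (1 − (-2.5))/10 = 0.35.
Right endpoints: -2.15, -1.8, -1.45, -1.1, -0.75, -0.4, -0.05, 0.3, 0.65, 1.
f(-2.15) = -15.136, f(-1.8) = -4.608, f(-1.45) = 1.363, f(-1.1) = 3.806, f(-0.75) = 3.75, f(-0.4) = 2.224, f(-0.05) = 0.257, f(0.3) = -1.122, f(0.65) = -0.884, f(1) = 2.
Sum = Δx · [f(-2.15) + f(-1.8) + f(-1.45) + ...].
Sum = -2.9225.

-2.9225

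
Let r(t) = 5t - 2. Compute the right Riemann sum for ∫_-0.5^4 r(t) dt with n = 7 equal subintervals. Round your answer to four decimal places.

Δt = (4 − (-0.5))/7 = 9/14.
Right endpoints: 1/7, 11/14, 10/7, 29/14, 19/7, 47/14, 4.
r(1/7) = -9/7, r(11/14) = 27/14, r(10/7) = 36/7, r(29/14) = 117/14, r(19/7) = 81/7, r(47/14) = 207/14, r(4) = 18.
Sum = Δt · [r(1/7) + r(11/14) + r(10/7) + ...].
Sum ≈ 37.6071.

37.6071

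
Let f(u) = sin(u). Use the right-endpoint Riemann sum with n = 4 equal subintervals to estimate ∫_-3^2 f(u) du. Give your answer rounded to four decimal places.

0.1594

Δu = (2 − (-3))/4 = 1.25.
Right endpoints: -1.75, -0.5, 0.75, 2.
f(-1.75) ≈ -0.9840, f(-0.5) ≈ -0.4794, f(0.75) ≈ 0.6816, f(2) ≈ 0.9093.
Sum = Δu · [f(-1.75) + f(-0.5) + f(0.75) + f(2)].
Sum ≈ 0.1594.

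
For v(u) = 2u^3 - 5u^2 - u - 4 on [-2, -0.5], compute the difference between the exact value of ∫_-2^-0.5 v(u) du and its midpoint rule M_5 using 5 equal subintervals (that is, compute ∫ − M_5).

Exact integral: ∫_-2^-0.5 v(u) du = -25.21875.
M_5 = -25.078125.
Error = -25.21875 − (-25.078125) = -0.140625.

-0.140625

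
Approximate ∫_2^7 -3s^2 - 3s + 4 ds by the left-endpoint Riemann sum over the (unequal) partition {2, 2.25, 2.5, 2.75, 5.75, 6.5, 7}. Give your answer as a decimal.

Subinterval widths: 0.25, 0.25, 0.25, 3, 0.75, 0.5.
Left endpoints: 2, 2.25, 2.5, 2.75, 5.75, 6.5.
f(2) = -14, f(2.25) = -17.9375, f(2.5) = -22.25, f(2.75) = -26.9375, f(5.75) = -112.4375, f(6.5) = -142.25.
Sum = Σ Δs_i · f(s_i).
Sum = -249.8125.

-249.8125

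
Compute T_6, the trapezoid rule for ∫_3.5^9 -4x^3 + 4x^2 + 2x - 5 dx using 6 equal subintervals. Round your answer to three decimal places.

Δx = (9 − 3.5)/6 = 11/12.
f(3.5) = -120.5, f(53/12) = -113513/432, f(16/3) = -13159/27, f(6.25) = -812.8125, f(43/6) = -67909/54, f(97/12) = -794941/432, f(9) = -2579.
T_6 = (Δx/2)·[f(x_0) + 2f(x_1) + ... + 2f(x_{5}) + f(x_6)].
Sum ≈ -5509.542.

-5509.542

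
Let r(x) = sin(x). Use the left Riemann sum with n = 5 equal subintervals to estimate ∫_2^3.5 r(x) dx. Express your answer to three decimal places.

0.705

Δx = (3.5 − 2)/5 = 0.3.
Left endpoints: 2, 2.3, 2.6, 2.9, 3.2.
r(2) ≈ 0.909, r(2.3) ≈ 0.746, r(2.6) ≈ 0.516, r(2.9) ≈ 0.239, r(3.2) ≈ -0.058.
Sum = Δx · [r(2) + r(2.3) + r(2.6) + r(2.9) + r(3.2)].
Sum ≈ 0.705.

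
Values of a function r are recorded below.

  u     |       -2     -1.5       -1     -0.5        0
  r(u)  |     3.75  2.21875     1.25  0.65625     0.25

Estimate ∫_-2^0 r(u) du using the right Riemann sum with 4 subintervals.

Δu = 0.5.
Sum = 0.5·[2.21875 + 1.25 + 0.65625 + 0.25] = 2.1875.

2.1875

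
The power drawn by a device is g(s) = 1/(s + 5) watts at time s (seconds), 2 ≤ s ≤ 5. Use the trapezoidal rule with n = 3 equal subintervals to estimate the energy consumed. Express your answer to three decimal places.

Δs = (5 − 2)/3 = 1.
g(2) = 1/7, g(3) = 0.125, g(4) = 1/9, g(5) = 0.1.
T_3 = (Δs/2)·[g(s_0) + 2g(s_1) + 2g(s_2) + g(s_3)].
Sum ≈ 0.358.

0.358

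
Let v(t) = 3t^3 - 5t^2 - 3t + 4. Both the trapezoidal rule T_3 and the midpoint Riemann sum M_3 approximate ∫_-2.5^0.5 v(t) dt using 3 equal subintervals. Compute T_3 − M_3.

T_3 = -41.5.
M_3 = -31.
T_3 − M_3 = -10.5.

-10.5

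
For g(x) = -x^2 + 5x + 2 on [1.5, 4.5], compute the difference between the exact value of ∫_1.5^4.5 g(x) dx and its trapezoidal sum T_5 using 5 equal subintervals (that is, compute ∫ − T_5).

0.18

Exact integral: ∫_1.5^4.5 g(x) dx = 21.75.
T_5 = 21.57.
Error = 21.75 − 21.57 = 0.18.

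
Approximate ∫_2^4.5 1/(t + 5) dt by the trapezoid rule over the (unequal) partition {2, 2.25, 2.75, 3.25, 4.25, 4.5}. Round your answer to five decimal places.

Subinterval widths: 0.25, 0.5, 0.5, 1, 0.25.
f(2) = 1/7, f(2.25) = 4/29, f(2.75) = 4/31, f(3.25) = 4/33, f(4.25) = 4/37, f(4.5) = 2/19.
On each subinterval the trapezoid contributes (Δt_i/2)·[f(t_{i-1}) + f(t_i)].
Sum ≈ 0.30573.

0.30573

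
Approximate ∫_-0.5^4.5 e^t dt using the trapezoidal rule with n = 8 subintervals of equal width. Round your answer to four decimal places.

92.3023

Δt = (4.5 − (-0.5))/8 = 0.625.
f(-0.5) ≈ 0.6065, f(0.125) ≈ 1.1331, f(0.75) ≈ 2.1170, f(1.375) ≈ 3.9551, f(2) ≈ 7.3891, f(2.625) ≈ 13.8046, f(3.25) ≈ 25.7903, f(3.875) ≈ 48.1827, f(4.5) ≈ 90.0171.
T_8 = (Δt/2)·[f(t_0) + 2f(t_1) + ... + 2f(t_{7}) + f(t_8)].
Sum ≈ 92.3023.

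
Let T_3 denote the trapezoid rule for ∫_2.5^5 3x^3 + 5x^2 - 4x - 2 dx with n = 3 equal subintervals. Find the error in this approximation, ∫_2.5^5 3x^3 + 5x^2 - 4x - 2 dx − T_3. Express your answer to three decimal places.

-11.212

Exact integral: ∫_2.5^5 f(x) dx ≈ 579.24479.
T_3 ≈ 590.45718.
Error ≈ 579.24479 − 590.45718 ≈ -11.212.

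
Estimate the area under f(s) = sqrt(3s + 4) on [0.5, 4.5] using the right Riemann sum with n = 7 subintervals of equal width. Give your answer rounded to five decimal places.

Δs = (4.5 − 0.5)/7 = 4/7.
Right endpoints: 15/14, 23/14, 31/14, 39/14, 47/14, 55/14, 4.5.
f(15/14) ≈ 2.68594, f(23/14) ≈ 2.98807, f(31/14) ≈ 3.26234, f(39/14) ≈ 3.51527, f(47/14) ≈ 3.75119, f(55/14) ≈ 3.97312, f(4.5) ≈ 4.18330.
Sum = Δs · [f(15/14) + f(23/14) + f(31/14) + ...].
Sum ≈ 13.91957.

13.91957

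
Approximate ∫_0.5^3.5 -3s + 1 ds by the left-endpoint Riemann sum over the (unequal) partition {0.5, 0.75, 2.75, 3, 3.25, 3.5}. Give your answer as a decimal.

-8.625

Subinterval widths: 0.25, 2, 0.25, 0.25, 0.25.
Left endpoints: 0.5, 0.75, 2.75, 3, 3.25.
f(0.5) = -0.5, f(0.75) = -1.25, f(2.75) = -7.25, f(3) = -8, f(3.25) = -8.75.
Sum = Σ Δs_i · f(s_i).
Sum = -8.625.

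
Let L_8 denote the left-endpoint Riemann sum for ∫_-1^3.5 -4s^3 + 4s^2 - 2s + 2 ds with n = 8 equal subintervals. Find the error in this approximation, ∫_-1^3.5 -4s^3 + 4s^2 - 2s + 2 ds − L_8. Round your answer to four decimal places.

Exact integral: ∫_-1^3.5 f(s) ds = -92.8125.
L_8 ≈ -56.188477.
Error ≈ -92.8125 − (-56.188477) ≈ -36.6240.

-36.6240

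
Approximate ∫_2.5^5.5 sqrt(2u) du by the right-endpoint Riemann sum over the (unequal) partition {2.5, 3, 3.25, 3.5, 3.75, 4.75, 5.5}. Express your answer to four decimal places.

8.7779

Subinterval widths: 0.5, 0.25, 0.25, 0.25, 1, 0.75.
Right endpoints: 3, 3.25, 3.5, 3.75, 4.75, 5.5.
f(3) ≈ 2.4495, f(3.25) ≈ 2.5495, f(3.5) ≈ 2.6458, f(3.75) ≈ 2.7386, f(4.75) ≈ 3.0822, f(5.5) ≈ 3.3166.
Sum = Σ Δu_i · f(u_i).
Sum ≈ 8.7779.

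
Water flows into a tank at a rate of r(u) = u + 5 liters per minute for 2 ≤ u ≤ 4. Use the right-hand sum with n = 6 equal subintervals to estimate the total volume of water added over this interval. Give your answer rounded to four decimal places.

16.3333

Δu = (4 − 2)/6 = 1/3.
Right endpoints: 7/3, 8/3, 3, 10/3, 11/3, 4.
r(7/3) = 22/3, r(8/3) = 23/3, r(3) = 8, r(10/3) = 25/3, r(11/3) = 26/3, r(4) = 9.
Sum = Δu · [r(7/3) + r(8/3) + r(3) + ...].
Sum ≈ 16.3333.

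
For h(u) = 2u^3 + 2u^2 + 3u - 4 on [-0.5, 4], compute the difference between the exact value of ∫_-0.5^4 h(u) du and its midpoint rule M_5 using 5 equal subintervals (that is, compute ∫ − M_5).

Exact integral: ∫_-0.5^4 h(u) du = 176.34375.
M_5 = 172.546875.
Error = 176.34375 − 172.546875 = 3.796875.

3.796875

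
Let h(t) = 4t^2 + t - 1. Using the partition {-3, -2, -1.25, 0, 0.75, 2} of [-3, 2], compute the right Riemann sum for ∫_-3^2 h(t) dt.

37.5

Subinterval widths: 1, 0.75, 1.25, 0.75, 1.25.
Right endpoints: -2, -1.25, 0, 0.75, 2.
h(-2) = 13, h(-1.25) = 4, h(0) = -1, h(0.75) = 2, h(2) = 17.
Sum = Σ Δt_i · h(t_i).
Sum = 37.5.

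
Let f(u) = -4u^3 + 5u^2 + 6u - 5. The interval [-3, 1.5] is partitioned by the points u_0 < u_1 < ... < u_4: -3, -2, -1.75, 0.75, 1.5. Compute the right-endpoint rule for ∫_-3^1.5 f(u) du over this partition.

Subinterval widths: 1, 0.25, 2.5, 0.75.
Right endpoints: -2, -1.75, 0.75, 1.5.
f(-2) = 35, f(-1.75) = 21.25, f(0.75) = 0.625, f(1.5) = 1.75.
Sum = Σ Δu_i · f(u_i).
Sum = 43.1875.

43.1875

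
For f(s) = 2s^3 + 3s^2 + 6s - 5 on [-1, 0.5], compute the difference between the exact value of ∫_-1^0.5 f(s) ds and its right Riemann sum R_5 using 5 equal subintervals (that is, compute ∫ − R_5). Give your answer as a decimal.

Exact integral: ∫_-1^0.5 f(s) ds = -9.09375.
R_5 = -7.71.
Error = -9.09375 − (-7.71) = -1.38375.

-1.38375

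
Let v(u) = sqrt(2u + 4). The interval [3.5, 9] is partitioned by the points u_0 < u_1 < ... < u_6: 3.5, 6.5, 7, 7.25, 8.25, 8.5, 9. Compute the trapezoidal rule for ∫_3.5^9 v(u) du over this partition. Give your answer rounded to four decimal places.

Subinterval widths: 3, 0.5, 0.25, 1, 0.25, 0.5.
v(3.5) ≈ 3.3166, v(6.5) ≈ 4.1231, v(7) ≈ 4.2426, v(7.25) ≈ 4.3012, v(8.25) ≈ 4.5277, v(8.5) ≈ 4.5826, v(9) ≈ 4.6904.
On each subinterval the trapezoid contributes (Δu_i/2)·[v(u_{i-1}) + v(u_i)].
Sum ≈ 22.1905.

22.1905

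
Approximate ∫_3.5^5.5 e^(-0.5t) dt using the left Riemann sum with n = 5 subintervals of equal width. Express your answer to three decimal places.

0.242

Δt = (5.5 − 3.5)/5 = 0.4.
Left endpoints: 3.5, 3.9, 4.3, 4.7, 5.1.
f(3.5) ≈ 0.174, f(3.9) ≈ 0.142, f(4.3) ≈ 0.116, f(4.7) ≈ 0.095, f(5.1) ≈ 0.078.
Sum = Δt · [f(3.5) + f(3.9) + f(4.3) + f(4.7) + f(5.1)].
Sum ≈ 0.242.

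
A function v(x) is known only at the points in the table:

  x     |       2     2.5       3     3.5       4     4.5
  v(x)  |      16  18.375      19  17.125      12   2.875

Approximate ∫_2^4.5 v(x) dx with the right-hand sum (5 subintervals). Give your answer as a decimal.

34.6875

Δx = 0.5.
Sum = 0.5·[18.375 + 19 + 17.125 + 12 + 2.875] = 34.6875.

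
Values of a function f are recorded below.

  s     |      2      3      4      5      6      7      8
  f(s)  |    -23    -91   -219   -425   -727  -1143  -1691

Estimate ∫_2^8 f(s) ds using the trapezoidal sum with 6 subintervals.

-3462

Δs = 1.
T_6 = (1/2)·[(-23) + 2·(-91) + 2·(-219) + 2·(-425) + 2·(-727) + 2·(-1143) + (-1691)] = -3462.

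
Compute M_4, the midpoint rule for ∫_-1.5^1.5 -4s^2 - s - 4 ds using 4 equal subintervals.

-20.4375

Δs = (1.5 − (-1.5))/4 = 0.75.
Midpoints: -1.125, -0.375, 0.375, 1.125.
f(-1.125) = -7.9375, f(-0.375) = -4.1875, f(0.375) = -4.9375, f(1.125) = -10.1875.
Sum = Δs · [f(-1.125) + f(-0.375) + f(0.375) + f(1.125)].
Sum = -20.4375.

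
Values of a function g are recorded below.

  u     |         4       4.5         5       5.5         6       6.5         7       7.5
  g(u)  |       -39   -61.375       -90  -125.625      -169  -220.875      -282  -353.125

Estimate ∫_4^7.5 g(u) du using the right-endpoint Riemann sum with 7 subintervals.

-651

Δu = 0.5.
Sum = 0.5·[(-61.375) + (-90) + (-125.625) + (-169) + (-220.875) + (-282) + (-353.125)] = -651.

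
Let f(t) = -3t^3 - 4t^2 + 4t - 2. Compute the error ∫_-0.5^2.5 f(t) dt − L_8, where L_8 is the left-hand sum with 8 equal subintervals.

Exact integral: ∫_-0.5^2.5 f(t) dt = -44.25.
L_8 = -34.0546875.
Error = -44.25 − (-34.0546875) = -10.1953125.

-10.1953125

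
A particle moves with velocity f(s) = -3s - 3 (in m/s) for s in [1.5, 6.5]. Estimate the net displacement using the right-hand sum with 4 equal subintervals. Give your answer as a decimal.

Δs = (6.5 − 1.5)/4 = 1.25.
Right endpoints: 2.75, 4, 5.25, 6.5.
f(2.75) = -11.25, f(4) = -15, f(5.25) = -18.75, f(6.5) = -22.5.
Sum = Δs · [f(2.75) + f(4) + f(5.25) + f(6.5)].
Sum = -84.375.

-84.375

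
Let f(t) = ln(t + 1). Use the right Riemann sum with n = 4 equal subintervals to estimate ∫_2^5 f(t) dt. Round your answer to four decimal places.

Δt = (5 − 2)/4 = 0.75.
Right endpoints: 2.75, 3.5, 4.25, 5.
f(2.75) ≈ 1.3218, f(3.5) ≈ 1.5041, f(4.25) ≈ 1.6582, f(5) ≈ 1.7918.
Sum = Δt · [f(2.75) + f(3.5) + f(4.25) + f(5)].
Sum ≈ 4.7069.

4.7069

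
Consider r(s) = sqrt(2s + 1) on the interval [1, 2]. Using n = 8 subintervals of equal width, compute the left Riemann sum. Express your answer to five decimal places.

Δs = (2 − 1)/8 = 0.125.
Left endpoints: 1, 1.125, 1.25, 1.375, 1.5, 1.625, 1.75, 1.875.
r(1) ≈ 1.73205, r(1.125) ≈ 1.80278, r(1.25) ≈ 1.87083, r(1.375) ≈ 1.93649, r(1.5) ≈ 2.00000, r(1.625) ≈ 2.06155, r(1.75) ≈ 2.12132, r(1.875) ≈ 2.17945.
Sum = Δs · [r(1) + r(1.125) + r(1.25) + ...].
Sum ≈ 1.96306.

1.96306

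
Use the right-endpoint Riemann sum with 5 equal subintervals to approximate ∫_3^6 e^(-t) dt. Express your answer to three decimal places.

0.035

Δt = (6 − 3)/5 = 0.6.
Right endpoints: 3.6, 4.2, 4.8, 5.4, 6.
f(3.6) ≈ 0.027, f(4.2) ≈ 0.015, f(4.8) ≈ 0.008, f(5.4) ≈ 0.005, f(6) ≈ 0.002.
Sum = Δt · [f(3.6) + f(4.2) + f(4.8) + f(5.4) + f(6)].
Sum ≈ 0.035.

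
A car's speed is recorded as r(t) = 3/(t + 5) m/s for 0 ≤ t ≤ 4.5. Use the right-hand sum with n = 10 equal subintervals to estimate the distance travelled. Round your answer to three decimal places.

1.863

Δt = (4.5 − 0)/10 = 0.45.
Right endpoints: 0.45, 0.9, 1.35, 1.8, 2.25, 2.7, 3.15, 3.6, 4.05, 4.5.
r(0.45) = 60/109, r(0.9) = 30/59, r(1.35) = 60/127, r(1.8) = 15/34, r(2.25) = 12/29, r(2.7) = 30/77, r(3.15) = 60/163, r(3.6) = 15/43, r(4.05) = 60/181, r(4.5) = 6/19.
Sum = Δt · [r(0.45) + r(0.9) + r(1.35) + ...].
Sum ≈ 1.863.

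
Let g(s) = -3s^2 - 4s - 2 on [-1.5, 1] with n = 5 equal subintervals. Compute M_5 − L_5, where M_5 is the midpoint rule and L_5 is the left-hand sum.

M_5 = -6.71875.
L_5 = -5.625.
M_5 − L_5 = -1.09375.

-1.09375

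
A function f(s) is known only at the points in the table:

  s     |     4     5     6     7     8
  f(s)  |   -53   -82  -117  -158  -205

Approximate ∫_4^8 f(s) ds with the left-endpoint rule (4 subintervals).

Δs = 1.
Sum = 1·[(-53) + (-82) + (-117) + (-158)] = -410.

-410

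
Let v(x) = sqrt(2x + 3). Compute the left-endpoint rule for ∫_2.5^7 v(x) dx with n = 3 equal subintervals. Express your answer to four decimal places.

14.8301

Δx = (7 − 2.5)/3 = 1.5.
Left endpoints: 2.5, 4, 5.5.
v(2.5) ≈ 2.8284, v(4) ≈ 3.3166, v(5.5) ≈ 3.7417.
Sum = Δx · [v(2.5) + v(4) + v(5.5)].
Sum ≈ 14.8301.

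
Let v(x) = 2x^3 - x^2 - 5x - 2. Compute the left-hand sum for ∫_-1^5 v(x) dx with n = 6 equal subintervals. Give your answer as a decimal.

Δx = (5 − (-1))/6 = 1.
Left endpoints: -1, 0, 1, 2, 3, 4.
v(-1) = 0, v(0) = -2, v(1) = -6, v(2) = 0, v(3) = 28, v(4) = 90.
Sum = Δx · [v(-1) + v(0) + v(1) + ...].
Sum = 110.

110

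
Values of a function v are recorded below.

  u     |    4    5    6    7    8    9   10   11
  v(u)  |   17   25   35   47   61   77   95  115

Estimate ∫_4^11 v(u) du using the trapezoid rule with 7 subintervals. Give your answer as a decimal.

Δu = 1.
T_7 = (1/2)·[17 + 2·25 + 2·35 + 2·47 + 2·61 + 2·77 + 2·95 + 115] = 406.

406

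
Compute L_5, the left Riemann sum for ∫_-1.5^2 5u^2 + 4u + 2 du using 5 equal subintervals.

22.925

Δu = (2 − (-1.5))/5 = 0.7.
Left endpoints: -1.5, -0.8, -0.1, 0.6, 1.3.
f(-1.5) = 7.25, f(-0.8) = 2, f(-0.1) = 1.65, f(0.6) = 6.2, f(1.3) = 15.65.
Sum = Δu · [f(-1.5) + f(-0.8) + f(-0.1) + f(0.6) + f(1.3)].
Sum = 22.925.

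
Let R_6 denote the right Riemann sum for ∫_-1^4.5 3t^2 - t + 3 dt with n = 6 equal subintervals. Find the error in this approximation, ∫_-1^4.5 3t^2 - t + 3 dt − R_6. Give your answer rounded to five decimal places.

Exact integral: ∫_-1^4.5 f(t) dt = 99.
R_6 ≈ 125.2586806.
Error ≈ 99 − 125.2586806 ≈ -26.25868.

-26.25868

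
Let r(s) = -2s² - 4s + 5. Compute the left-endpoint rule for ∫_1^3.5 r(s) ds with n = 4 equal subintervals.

Δs = (3.5 − 1)/4 = 0.625.
Left endpoints: 1, 1.625, 2.25, 2.875.
r(1) = -1, r(1.625) = -6.78125, r(2.25) = -14.125, r(2.875) = -23.03125.
Sum = Δs · [r(1) + r(1.625) + r(2.25) + r(2.875)].
Sum = -28.0859375.

-28.0859375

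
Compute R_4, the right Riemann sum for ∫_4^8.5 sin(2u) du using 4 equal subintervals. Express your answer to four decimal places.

-1.0624

Δu = (8.5 − 4)/4 = 1.125.
Right endpoints: 5.125, 6.25, 7.375, 8.5.
f(5.125) ≈ -0.7347, f(6.25) ≈ -0.0663, f(7.375) ≈ 0.8180, f(8.5) ≈ -0.9614.
Sum = Δu · [f(5.125) + f(6.25) + f(7.375) + f(8.5)].
Sum ≈ -1.0624.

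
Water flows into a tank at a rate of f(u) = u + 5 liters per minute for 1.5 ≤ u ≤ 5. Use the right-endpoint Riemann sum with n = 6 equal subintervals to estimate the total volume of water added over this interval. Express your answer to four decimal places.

Δu = (5 − 1.5)/6 = 7/12.
Right endpoints: 25/12, 8/3, 3.25, 23/6, 53/12, 5.
f(25/12) = 85/12, f(8/3) = 23/3, f(3.25) = 8.25, f(23/6) = 53/6, f(53/12) = 113/12, f(5) = 10.
Sum = Δu · [f(25/12) + f(8/3) + f(3.25) + ...].
Sum ≈ 29.8958.

29.8958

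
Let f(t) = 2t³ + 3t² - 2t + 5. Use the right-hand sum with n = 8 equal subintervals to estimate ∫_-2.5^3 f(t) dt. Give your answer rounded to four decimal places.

Δt = (3 − (-2.5))/8 = 0.6875.
Right endpoints: -1.8125, -1.125, -0.4375, 0.25, 0.9375, 1.625, 2.3125, 3.
f(-1.8125) = 13459/2048, f(-1.125) = 8.19921875, f(-0.4375) = 12865/2048, f(0.25) = 4.71875, f(0.9375) = 15175/2048, f(1.625) = 18.25390625, f(2.3125) = 84277/2048, f(3) = 80.
Sum = Δt · [f(-1.8125) + f(-1.125) + f(-0.4375) + ...].
Sum ≈ 118.6528.

118.6528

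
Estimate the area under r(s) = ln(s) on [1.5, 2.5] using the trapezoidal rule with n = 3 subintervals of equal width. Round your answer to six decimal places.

Δs = (2.5 − 1.5)/3 = 1/3.
r(1.5) ≈ 0.405465, r(11/6) ≈ 0.606136, r(13/6) ≈ 0.773190, r(2.5) ≈ 0.916291.
T_3 = (Δs/2)·[r(s_0) + 2r(s_1) + 2r(s_2) + r(s_3)].
Sum ≈ 0.680068.

0.680068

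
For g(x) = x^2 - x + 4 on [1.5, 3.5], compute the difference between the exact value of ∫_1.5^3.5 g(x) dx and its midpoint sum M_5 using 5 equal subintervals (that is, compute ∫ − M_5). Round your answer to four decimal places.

0.0267

Exact integral: ∫_1.5^3.5 g(x) dx ≈ 16.166667.
M_5 = 16.14.
Error ≈ 16.166667 − 16.14 ≈ 0.0267.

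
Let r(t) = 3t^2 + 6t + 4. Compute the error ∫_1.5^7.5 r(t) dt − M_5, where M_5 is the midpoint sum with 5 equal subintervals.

Exact integral: ∫_1.5^7.5 r(t) dt = 604.5.
M_5 = 602.34.
Error = 604.5 − 602.34 = 2.16.

2.16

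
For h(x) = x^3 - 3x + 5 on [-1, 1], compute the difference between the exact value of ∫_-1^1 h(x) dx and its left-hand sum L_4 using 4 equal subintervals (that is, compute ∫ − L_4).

Exact integral: ∫_-1^1 h(x) dx = 10.
L_4 = 11.
Error = 10 − 11 = -1.

-1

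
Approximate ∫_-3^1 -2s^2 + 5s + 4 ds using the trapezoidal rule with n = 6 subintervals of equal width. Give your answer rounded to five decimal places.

Δs = (1 − (-3))/6 = 2/3.
f(-3) = -29, f(-7/3) = -167/9, f(-5/3) = -89/9, f(-1) = -3, f(-1/3) = 19/9, f(1/3) = 49/9, f(1) = 7.
T_6 = (Δs/2)·[f(s_0) + 2f(s_1) + ... + 2f(s_{5}) + f(s_6)].
Sum ≈ -23.25926.

-23.25926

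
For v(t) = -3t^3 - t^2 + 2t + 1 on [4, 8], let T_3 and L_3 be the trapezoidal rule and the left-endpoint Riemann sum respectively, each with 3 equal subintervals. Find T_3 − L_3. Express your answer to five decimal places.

T_3 ≈ -3042.5185185.
L_3 ≈ -2119.8518519.
T_3 − L_3 ≈ -922.66667.

-922.66667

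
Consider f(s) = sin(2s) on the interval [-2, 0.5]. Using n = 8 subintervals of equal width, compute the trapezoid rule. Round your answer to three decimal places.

-0.577

Δs = (0.5 − (-2))/8 = 0.3125.
f(-2) ≈ 0.757, f(-1.6875) ≈ 0.231, f(-1.375) ≈ -0.382, f(-1.0625) ≈ -0.850, f(-0.75) ≈ -0.997, f(-0.4375) ≈ -0.768, f(-0.125) ≈ -0.247, f(0.1875) ≈ 0.366, f(0.5) ≈ 0.841.
T_8 = (Δs/2)·[f(s_0) + 2f(s_1) + ... + 2f(s_{7}) + f(s_8)].
Sum ≈ -0.577.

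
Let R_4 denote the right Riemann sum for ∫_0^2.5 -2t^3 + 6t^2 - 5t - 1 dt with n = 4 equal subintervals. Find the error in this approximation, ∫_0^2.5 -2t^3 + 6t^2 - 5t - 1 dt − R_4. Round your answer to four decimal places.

2.1973

Exact integral: ∫_0^2.5 f(t) dt = -6.40625.
R_4 ≈ -8.603516.
Error ≈ -6.40625 − (-8.603516) ≈ 2.1973.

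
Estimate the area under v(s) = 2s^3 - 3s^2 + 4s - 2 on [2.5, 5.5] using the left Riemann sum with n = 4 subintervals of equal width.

Δs = (5.5 − 2.5)/4 = 0.75.
Left endpoints: 2.5, 3.25, 4, 4.75.
v(2.5) = 20.5, v(3.25) = 47.96875, v(4) = 94, v(4.75) = 163.65625.
Sum = Δs · [v(2.5) + v(3.25) + v(4) + v(4.75)].
Sum = 244.59375.

244.59375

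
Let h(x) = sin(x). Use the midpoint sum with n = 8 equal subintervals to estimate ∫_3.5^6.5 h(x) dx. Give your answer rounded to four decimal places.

-1.9243

Δx = (6.5 − 3.5)/8 = 0.375.
Midpoints: 3.6875, 4.0625, 4.4375, 4.8125, 5.1875, 5.5625, 5.9375, 6.3125.
h(3.6875) ≈ -0.5192, h(4.0625) ≈ -0.7962, h(4.4375) ≈ -0.9625, h(4.8125) ≈ -0.9950, h(5.1875) ≈ -0.8892, h(5.5625) ≈ -0.6599, h(5.9375) ≈ -0.3388, h(6.3125) ≈ 0.0293.
Sum = Δx · [h(3.6875) + h(4.0625) + h(4.4375) + ...].
Sum ≈ -1.9243.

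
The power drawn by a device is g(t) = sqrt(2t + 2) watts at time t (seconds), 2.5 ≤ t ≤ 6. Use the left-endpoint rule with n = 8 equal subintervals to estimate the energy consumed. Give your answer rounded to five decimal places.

11.04615

Δt = (6 − 2.5)/8 = 0.4375.
Left endpoints: 2.5, 2.9375, 3.375, 3.8125, 4.25, 4.6875, 5.125, 5.5625.
g(2.5) ≈ 2.64575, g(2.9375) ≈ 2.80624, g(3.375) ≈ 2.95804, g(3.8125) ≈ 3.10242, g(4.25) ≈ 3.24037, g(4.6875) ≈ 3.37268, g(5.125) ≈ 3.50000, g(5.5625) ≈ 3.62284.
Sum = Δt · [g(2.5) + g(2.9375) + g(3.375) + ...].
Sum ≈ 11.04615.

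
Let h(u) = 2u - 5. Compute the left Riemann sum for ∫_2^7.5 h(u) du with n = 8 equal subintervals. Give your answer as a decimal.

20.96875

Δu = (7.5 − 2)/8 = 0.6875.
Left endpoints: 2, 2.6875, 3.375, 4.0625, 4.75, 5.4375, 6.125, 6.8125.
h(2) = -1, h(2.6875) = 0.375, h(3.375) = 1.75, h(4.0625) = 3.125, h(4.75) = 4.5, h(5.4375) = 5.875, h(6.125) = 7.25, h(6.8125) = 8.625.
Sum = Δu · [h(2) + h(2.6875) + h(3.375) + ...].
Sum = 20.96875.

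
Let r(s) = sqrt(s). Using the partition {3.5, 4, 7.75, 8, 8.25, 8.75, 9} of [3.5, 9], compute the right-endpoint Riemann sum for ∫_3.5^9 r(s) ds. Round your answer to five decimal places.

15.09376

Subinterval widths: 0.5, 3.75, 0.25, 0.25, 0.5, 0.25.
Right endpoints: 4, 7.75, 8, 8.25, 8.75, 9.
r(4) ≈ 2.00000, r(7.75) ≈ 2.78388, r(8) ≈ 2.82843, r(8.25) ≈ 2.87228, r(8.75) ≈ 2.95804, r(9) ≈ 3.00000.
Sum = Σ Δs_i · r(s_i).
Sum ≈ 15.09376.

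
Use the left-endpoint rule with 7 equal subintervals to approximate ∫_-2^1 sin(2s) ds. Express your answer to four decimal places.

Δs = (1 − (-2))/7 = 3/7.
Left endpoints: -2, -11/7, -8/7, -5/7, -2/7, 1/7, 4/7.
f(-2) ≈ 0.7568, f(-11/7) ≈ 0.0013, f(-8/7) ≈ -0.7551, f(-5/7) ≈ -0.9899, f(-2/7) ≈ -0.5408, f(1/7) ≈ 0.2818, f(4/7) ≈ 0.9098.
Sum = Δs · [f(-2) + f(-11/7) + f(-8/7) + ...].
Sum ≈ -0.1441.

-0.1441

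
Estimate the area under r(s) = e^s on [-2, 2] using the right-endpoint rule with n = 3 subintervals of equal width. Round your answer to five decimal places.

13.13361

Δs = (2 − (-2))/3 = 4/3.
Right endpoints: -2/3, 2/3, 2.
r(-2/3) ≈ 0.51342, r(2/3) ≈ 1.94773, r(2) ≈ 7.38906.
Sum = Δs · [r(-2/3) + r(2/3) + r(2)].
Sum ≈ 13.13361.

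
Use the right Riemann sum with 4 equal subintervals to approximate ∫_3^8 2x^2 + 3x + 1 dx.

491.5625

Δx = (8 − 3)/4 = 1.25.
Right endpoints: 4.25, 5.5, 6.75, 8.
f(4.25) = 49.875, f(5.5) = 78, f(6.75) = 112.375, f(8) = 153.
Sum = Δx · [f(4.25) + f(5.5) + f(6.75) + f(8)].
Sum = 491.5625.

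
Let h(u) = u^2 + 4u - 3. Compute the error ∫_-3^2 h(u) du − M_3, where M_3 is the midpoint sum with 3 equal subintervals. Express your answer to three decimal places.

1.157

Exact integral: ∫_-3^2 h(u) du ≈ -13.33333.
M_3 ≈ -14.49074.
Error ≈ -13.33333 − (-14.49074) ≈ 1.157.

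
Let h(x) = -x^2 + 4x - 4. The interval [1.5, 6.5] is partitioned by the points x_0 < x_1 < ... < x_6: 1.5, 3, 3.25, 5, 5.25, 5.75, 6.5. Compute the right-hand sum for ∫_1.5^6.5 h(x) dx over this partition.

-42.5

Subinterval widths: 1.5, 0.25, 1.75, 0.25, 0.5, 0.75.
Right endpoints: 3, 3.25, 5, 5.25, 5.75, 6.5.
h(3) = -1, h(3.25) = -1.5625, h(5) = -9, h(5.25) = -10.5625, h(5.75) = -14.0625, h(6.5) = -20.25.
Sum = Σ Δx_i · h(x_i).
Sum = -42.5.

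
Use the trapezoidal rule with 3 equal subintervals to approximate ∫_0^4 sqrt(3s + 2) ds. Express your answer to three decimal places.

10.920

Δs = (4 − 0)/3 = 4/3.
f(0) ≈ 1.414, f(4/3) ≈ 2.449, f(8/3) ≈ 3.162, f(4) ≈ 3.742.
T_3 = (Δs/2)·[f(s_0) + 2f(s_1) + 2f(s_2) + f(s_3)].
Sum ≈ 10.920.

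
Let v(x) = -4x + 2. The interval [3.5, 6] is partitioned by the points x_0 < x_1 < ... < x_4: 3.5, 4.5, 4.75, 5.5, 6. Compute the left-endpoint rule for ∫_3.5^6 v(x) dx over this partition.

-38.75

Subinterval widths: 1, 0.25, 0.75, 0.5.
Left endpoints: 3.5, 4.5, 4.75, 5.5.
v(3.5) = -12, v(4.5) = -16, v(4.75) = -17, v(5.5) = -20.
Sum = Σ Δx_i · v(x_i).
Sum = -38.75.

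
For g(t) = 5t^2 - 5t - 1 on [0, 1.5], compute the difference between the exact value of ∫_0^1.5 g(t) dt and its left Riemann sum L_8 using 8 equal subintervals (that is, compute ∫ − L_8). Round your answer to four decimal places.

Exact integral: ∫_0^1.5 g(t) dt = -1.5.
L_8 ≈ -1.807617.
Error ≈ -1.5 − (-1.807617) ≈ 0.3076.

0.3076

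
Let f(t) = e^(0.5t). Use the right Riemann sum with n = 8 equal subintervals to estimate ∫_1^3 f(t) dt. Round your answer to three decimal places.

6.027

Δt = (3 − 1)/8 = 0.25.
Right endpoints: 1.25, 1.5, 1.75, 2, 2.25, 2.5, 2.75, 3.
f(1.25) ≈ 1.868, f(1.5) ≈ 2.117, f(1.75) ≈ 2.399, f(2) ≈ 2.718, f(2.25) ≈ 3.080, f(2.5) ≈ 3.490, f(2.75) ≈ 3.955, f(3) ≈ 4.482.
Sum = Δt · [f(1.25) + f(1.5) + f(1.75) + ...].
Sum ≈ 6.027.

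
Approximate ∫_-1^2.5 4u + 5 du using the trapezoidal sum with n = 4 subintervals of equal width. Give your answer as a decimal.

Δu = (2.5 − (-1))/4 = 0.875.
f(-1) = 1, f(-0.125) = 4.5, f(0.75) = 8, f(1.625) = 11.5, f(2.5) = 15.
T_4 = (Δu/2)·[f(u_0) + 2f(u_1) + 2f(u_2) + 2f(u_3) + f(u_4)].
Sum = 28.

28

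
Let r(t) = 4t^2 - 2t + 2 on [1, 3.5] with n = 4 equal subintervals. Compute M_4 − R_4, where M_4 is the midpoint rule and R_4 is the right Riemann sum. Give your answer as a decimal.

-13.4765625

M_4 = 49.2578125.
R_4 = 62.734375.
M_4 − R_4 = -13.4765625.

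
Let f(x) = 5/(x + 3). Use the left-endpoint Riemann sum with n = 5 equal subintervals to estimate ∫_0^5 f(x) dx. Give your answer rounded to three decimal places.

5.464

Δx = (5 − 0)/5 = 1.
Left endpoints: 0, 1, 2, 3, 4.
f(0) = 5/3, f(1) = 1.25, f(2) = 1, f(3) = 5/6, f(4) = 5/7.
Sum = Δx · [f(0) + f(1) + f(2) + f(3) + f(4)].
Sum ≈ 5.464.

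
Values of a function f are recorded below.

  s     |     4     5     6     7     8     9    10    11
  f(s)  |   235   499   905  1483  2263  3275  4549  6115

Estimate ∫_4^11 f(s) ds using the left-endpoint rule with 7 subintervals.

13209

Δs = 1.
Sum = 1·[235 + 499 + 905 + 1483 + 2263 + 3275 + 4549] = 13209.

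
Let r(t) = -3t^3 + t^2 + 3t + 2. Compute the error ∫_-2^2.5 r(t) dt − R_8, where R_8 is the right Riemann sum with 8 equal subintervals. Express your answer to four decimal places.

Exact integral: ∫_-2^2.5 r(t) dt = 2.953125.
R_8 ≈ -12.847412.
Error ≈ 2.953125 − (-12.847412) ≈ 15.8005.

15.8005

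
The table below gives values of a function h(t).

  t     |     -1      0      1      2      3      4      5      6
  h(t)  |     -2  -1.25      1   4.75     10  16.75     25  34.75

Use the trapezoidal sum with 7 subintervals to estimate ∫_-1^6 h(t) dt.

Δt = 1.
T_7 = (1/2)·[(-2) + 2·(-1.25) + 2·1 + 2·4.75 + 2·10 + 2·16.75 + 2·25 + 34.75] = 72.625.

72.625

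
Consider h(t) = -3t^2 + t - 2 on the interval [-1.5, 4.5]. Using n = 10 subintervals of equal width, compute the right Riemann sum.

Δt = (4.5 − (-1.5))/10 = 0.6.
Right endpoints: -0.9, -0.3, 0.3, 0.9, 1.5, 2.1, 2.7, 3.3, 3.9, 4.5.
h(-0.9) = -5.33, h(-0.3) = -2.57, h(0.3) = -1.97, h(0.9) = -3.53, h(1.5) = -7.25, h(2.1) = -13.13, h(2.7) = -21.17, h(3.3) = -31.37, h(3.9) = -43.73, h(4.5) = -58.25.
Sum = Δt · [h(-0.9) + h(-0.3) + h(0.3) + ...].
Sum = -112.98.

-112.98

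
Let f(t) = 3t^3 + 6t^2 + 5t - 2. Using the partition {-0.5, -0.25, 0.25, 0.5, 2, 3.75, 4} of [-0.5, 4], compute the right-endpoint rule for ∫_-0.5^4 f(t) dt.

Subinterval widths: 0.25, 0.5, 0.25, 1.5, 1.75, 0.25.
Right endpoints: -0.25, 0.25, 0.5, 2, 3.75, 4.
f(-0.25) = -2.921875, f(0.25) = -0.328125, f(0.5) = 2.375, f(2) = 56, f(3.75) = 259.328125, f(4) = 306.
Sum = Σ Δt_i · f(t_i).
Sum = 614.0234375.

614.0234375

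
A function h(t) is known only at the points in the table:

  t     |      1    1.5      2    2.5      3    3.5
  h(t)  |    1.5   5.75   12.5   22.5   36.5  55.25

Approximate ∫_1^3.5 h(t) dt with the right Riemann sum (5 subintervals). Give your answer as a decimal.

Δt = 0.5.
Sum = 0.5·[5.75 + 12.5 + 22.5 + 36.5 + 55.25] = 66.25.

66.25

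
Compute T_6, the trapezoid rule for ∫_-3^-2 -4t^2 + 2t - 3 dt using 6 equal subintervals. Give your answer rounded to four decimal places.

-33.3519

Δt = (-2 − (-3))/6 = 1/6.
f(-3) = -45, f(-17/6) = -367/9, f(-8/3) = -331/9, f(-2.5) = -33, f(-7/3) = -265/9, f(-13/6) = -235/9, f(-2) = -23.
T_6 = (Δt/2)·[f(t_0) + 2f(t_1) + ... + 2f(t_{5}) + f(t_6)].
Sum ≈ -33.3519.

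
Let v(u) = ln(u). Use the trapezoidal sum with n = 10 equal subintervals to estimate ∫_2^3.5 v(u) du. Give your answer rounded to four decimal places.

Δu = (3.5 − 2)/10 = 0.15.
v(2) ≈ 0.6931, v(2.15) ≈ 0.7655, v(2.3) ≈ 0.8329, v(2.45) ≈ 0.8961, v(2.6) ≈ 0.9555, v(2.75) ≈ 1.0116, v(2.9) ≈ 1.0647, v(3.05) ≈ 1.1151, v(3.2) ≈ 1.1632, v(3.35) ≈ 1.2090, v(3.5) ≈ 1.2528.
T_10 = (Δu/2)·[v(u_0) + 2v(u_1) + ... + 2v(u_{9}) + v(u_10)].
Sum ≈ 1.4980.

1.4980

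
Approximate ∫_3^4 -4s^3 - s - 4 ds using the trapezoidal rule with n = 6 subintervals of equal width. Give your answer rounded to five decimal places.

Δs = (4 − 3)/6 = 1/6.
f(3) = -115, f(19/6) = -3623/27, f(10/3) = -4198/27, f(3.5) = -179, f(11/3) = -5531/27, f(23/6) = -6295/27, f(4) = -264.
T_6 = (Δs/2)·[f(s_0) + 2f(s_1) + ... + 2f(s_{5}) + f(s_6)].
Sum ≈ -182.69444.

-182.69444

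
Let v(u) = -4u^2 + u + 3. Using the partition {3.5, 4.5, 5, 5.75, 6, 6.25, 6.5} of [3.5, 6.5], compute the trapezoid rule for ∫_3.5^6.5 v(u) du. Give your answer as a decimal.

Subinterval widths: 1, 0.5, 0.75, 0.25, 0.25, 0.25.
v(3.5) = -42.5, v(4.5) = -73.5, v(5) = -92, v(5.75) = -123.5, v(6) = -135, v(6.25) = -147, v(6.5) = -159.5.
On each subinterval the trapezoid contributes (Δu_i/2)·[v(u_{i-1}) + v(u_i)].
Sum = -286.0625.

-286.0625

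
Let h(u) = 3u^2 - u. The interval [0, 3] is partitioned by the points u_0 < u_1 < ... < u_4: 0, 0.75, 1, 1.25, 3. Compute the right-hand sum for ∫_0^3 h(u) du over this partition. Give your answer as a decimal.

Subinterval widths: 0.75, 0.25, 0.25, 1.75.
Right endpoints: 0.75, 1, 1.25, 3.
h(0.75) = 0.9375, h(1) = 2, h(1.25) = 3.4375, h(3) = 24.
Sum = Σ Δu_i · h(u_i).
Sum = 44.0625.

44.0625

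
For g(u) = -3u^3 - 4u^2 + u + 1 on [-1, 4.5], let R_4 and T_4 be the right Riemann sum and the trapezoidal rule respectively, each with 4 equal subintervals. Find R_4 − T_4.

-239.1640625

R_4 ≈ -687.89746094.
T_4 ≈ -448.73339844.
R_4 − T_4 = -239.1640625.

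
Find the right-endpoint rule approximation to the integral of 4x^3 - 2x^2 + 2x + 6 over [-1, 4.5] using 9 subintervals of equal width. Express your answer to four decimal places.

510.5947

Δx = (4.5 − (-1))/9 = 11/18.
Right endpoints: -7/18, 2/9, 5/6, 13/9, 37/18, 8/3, 59/18, 35/9, 4.5.
f(-7/18) = 3415/729, f(2/9) = 4658/729, f(5/6) = 232/27, f(13/9) = 12226/729, f(37/18) = 26537/729, f(8/3) = 1970/27, f(59/18) = 96178/729, f(35/9) = 159494/729, f(4.5) = 339.
Sum = Δx · [f(-7/18) + f(2/9) + f(5/6) + ...].
Sum ≈ 510.5947.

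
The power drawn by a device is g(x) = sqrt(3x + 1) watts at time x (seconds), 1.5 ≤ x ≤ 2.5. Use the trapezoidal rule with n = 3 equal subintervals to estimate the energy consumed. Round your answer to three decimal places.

Δx = (2.5 − 1.5)/3 = 1/3.
g(1.5) ≈ 2.345, g(11/6) ≈ 2.550, g(13/6) ≈ 2.739, g(2.5) ≈ 2.915.
T_3 = (Δx/2)·[g(x_0) + 2g(x_1) + 2g(x_2) + g(x_3)].
Sum ≈ 2.639.

2.639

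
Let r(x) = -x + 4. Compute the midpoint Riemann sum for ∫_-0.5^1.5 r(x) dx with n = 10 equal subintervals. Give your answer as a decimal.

7

Δx = (1.5 − (-0.5))/10 = 0.2.
Midpoints: -0.4, -0.2, 0, 0.2, 0.4, 0.6, 0.8, 1, 1.2, 1.4.
r(-0.4) = 4.4, r(-0.2) = 4.2, r(0) = 4, r(0.2) = 3.8, r(0.4) = 3.6, r(0.6) = 3.4, r(0.8) = 3.2, r(1) = 3, r(1.2) = 2.8, r(1.4) = 2.6.
Sum = Δx · [r(-0.4) + r(-0.2) + r(0) + ...].
Sum = 7.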